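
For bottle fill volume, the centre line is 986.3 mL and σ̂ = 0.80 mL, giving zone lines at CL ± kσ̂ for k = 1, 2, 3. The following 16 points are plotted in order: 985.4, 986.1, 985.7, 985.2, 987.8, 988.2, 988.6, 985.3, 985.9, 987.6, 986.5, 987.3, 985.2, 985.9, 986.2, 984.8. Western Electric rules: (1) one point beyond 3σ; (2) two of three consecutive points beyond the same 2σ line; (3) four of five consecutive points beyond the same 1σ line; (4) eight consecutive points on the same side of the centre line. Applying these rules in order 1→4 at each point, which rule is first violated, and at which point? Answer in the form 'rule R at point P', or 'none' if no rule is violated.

rule 2 at point 7

Zone of each point (C = within 1σ̂, B = 1σ̂–2σ̂, A = 2σ̂–3σ̂, * = beyond 3σ̂; sign = side of CL): 1:-B, 2:-C, 3:-C, 4:-B, 5:+B, 6:+A, 7:+A, 8:-B, 9:-C, 10:+B, 11:+C, 12:+B, 13:-B, 14:-C, 15:-C, 16:-B
Rule 2 (two of three consecutive points beyond the same 2σ limit) is satisfied at point 7.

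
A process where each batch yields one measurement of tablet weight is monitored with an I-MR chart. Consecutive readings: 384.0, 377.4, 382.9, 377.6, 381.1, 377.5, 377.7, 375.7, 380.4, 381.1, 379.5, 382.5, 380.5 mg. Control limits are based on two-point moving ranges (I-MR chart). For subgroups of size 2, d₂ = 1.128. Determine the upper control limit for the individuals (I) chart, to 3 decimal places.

X̄ = (384.0 + 377.4 + 382.9 + 377.6 + 381.1 + 377.5 + 377.7 + 375.7 + 380.4 + 381.1 + 379.5 + 382.5 + 380.5) / 13 = 379.8385
Moving ranges: 6.6, 5.5, 5.3, 3.5, 3.6, 0.2, 2.0, 4.7, 0.7, 1.6, 3.0, 2.0; M̄R̄ = 38.7000 / 12 = 3.2250
UCL = X̄ + 3·M̄R̄/d₂ = 379.8385 + 3 × 3.2250 / 1.128 = 388.4156

388.416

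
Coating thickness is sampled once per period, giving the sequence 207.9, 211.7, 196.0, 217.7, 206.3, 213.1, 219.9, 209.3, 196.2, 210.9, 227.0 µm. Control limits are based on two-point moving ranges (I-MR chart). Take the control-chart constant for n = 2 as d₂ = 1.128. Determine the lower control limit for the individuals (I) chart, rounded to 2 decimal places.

178.44

X̄ = (207.9 + 211.7 + 196.0 + 217.7 + 206.3 + 213.1 + 219.9 + 209.3 + 196.2 + 210.9 + 227.0) / 11 = 210.5455
Moving ranges: 3.8, 15.7, 21.7, 11.4, 6.8, 6.8, 10.6, 13.1, 14.7, 16.1; M̄R̄ = 120.7000 / 10 = 12.0700
LCL = X̄ − 3·M̄R̄/d₂ = 210.5455 − 3 × 12.0700 / 1.128 = 178.4444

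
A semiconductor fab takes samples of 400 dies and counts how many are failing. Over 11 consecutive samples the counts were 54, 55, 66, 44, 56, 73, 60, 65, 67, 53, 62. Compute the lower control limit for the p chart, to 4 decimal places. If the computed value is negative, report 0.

0.0955

p̄ = Σdᵢ / (k·n) = 655 / (11 × 400) = 0.14886
LCL = p̄ − 3·√(p̄(1−p̄)/n) = 0.14886 − 3 × 0.01780 = 0.09547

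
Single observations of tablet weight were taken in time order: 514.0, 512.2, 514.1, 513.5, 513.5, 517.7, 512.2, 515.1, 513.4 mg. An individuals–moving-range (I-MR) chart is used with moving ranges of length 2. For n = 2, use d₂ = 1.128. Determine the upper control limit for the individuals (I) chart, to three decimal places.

X̄ = (514.0 + 512.2 + 514.1 + 513.5 + 513.5 + 517.7 + 512.2 + 515.1 + 513.4) / 9 = 513.9667
Moving ranges: 1.8, 1.9, 0.6, 0.0, 4.2, 5.5, 2.9, 1.7; M̄R̄ = 18.6000 / 8 = 2.3250
UCL = X̄ + 3·M̄R̄/d₂ = 513.9667 + 3 × 2.3250 / 1.128 = 520.1502

520.150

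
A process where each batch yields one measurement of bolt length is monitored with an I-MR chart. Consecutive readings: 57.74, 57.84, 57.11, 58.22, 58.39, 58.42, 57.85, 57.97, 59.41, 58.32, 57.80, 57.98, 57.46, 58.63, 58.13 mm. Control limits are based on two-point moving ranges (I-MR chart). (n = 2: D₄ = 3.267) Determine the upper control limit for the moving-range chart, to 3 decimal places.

Moving ranges: 0.10, 0.73, 1.11, 0.17, 0.03, 0.57, 0.12, 1.44, 1.09, 0.52, 0.18, 0.52, 1.17, 0.50; M̄R̄ = 8.2500 / 14 = 0.5893
UCL_MR = D₄·M̄R̄ = 3.267 × 0.5893 = 1.9252

1.925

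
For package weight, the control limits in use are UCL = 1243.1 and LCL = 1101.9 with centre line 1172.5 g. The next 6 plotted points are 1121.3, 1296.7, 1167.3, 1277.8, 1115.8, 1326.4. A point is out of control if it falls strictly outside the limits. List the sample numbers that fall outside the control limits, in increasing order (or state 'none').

2, 4, 6

Compare each point to [1101.9, 1243.1]: sample 2 = 1296.7 > UCL; sample 4 = 1277.8 > UCL; sample 6 = 1326.4 > UCL.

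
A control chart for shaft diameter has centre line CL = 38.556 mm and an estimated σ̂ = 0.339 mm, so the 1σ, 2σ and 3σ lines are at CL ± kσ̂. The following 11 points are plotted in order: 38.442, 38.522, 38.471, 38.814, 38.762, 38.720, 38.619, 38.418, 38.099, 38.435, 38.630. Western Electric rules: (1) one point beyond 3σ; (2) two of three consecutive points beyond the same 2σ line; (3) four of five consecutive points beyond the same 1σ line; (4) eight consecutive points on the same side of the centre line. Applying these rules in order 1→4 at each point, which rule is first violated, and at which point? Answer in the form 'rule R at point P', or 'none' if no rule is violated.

Zone of each point (C = within 1σ̂, B = 1σ̂–2σ̂, A = 2σ̂–3σ̂, * = beyond 3σ̂; sign = side of CL): 1:-C, 2:-C, 3:-C, 4:+C, 5:+C, 6:+C, 7:+C, 8:-C, 9:-B, 10:-C, 11:+C
No rule fires across all 11 points.

none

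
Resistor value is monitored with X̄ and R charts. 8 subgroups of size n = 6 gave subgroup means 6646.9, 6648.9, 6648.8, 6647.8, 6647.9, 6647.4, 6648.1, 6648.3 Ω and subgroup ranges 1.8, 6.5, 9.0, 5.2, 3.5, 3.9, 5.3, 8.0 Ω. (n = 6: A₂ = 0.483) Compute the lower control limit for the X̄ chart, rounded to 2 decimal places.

X̄̄ = (6646.9 + 6648.9 + 6648.8 + 6647.8 + 6647.9 + 6647.4 + 6648.1 + 6648.3) / 8 = 53184.1000 / 8 = 6648.0125
R̄ = (1.8 + 6.5 + 9.0 + 5.2 + 3.5 + 3.9 + 5.3 + 8.0) / 8 = 43.2000 / 8 = 5.4000
LCL = X̄̄ − A₂·R̄ = 6648.0125 − 0.483 × 5.4000 = 6645.4043

6645.40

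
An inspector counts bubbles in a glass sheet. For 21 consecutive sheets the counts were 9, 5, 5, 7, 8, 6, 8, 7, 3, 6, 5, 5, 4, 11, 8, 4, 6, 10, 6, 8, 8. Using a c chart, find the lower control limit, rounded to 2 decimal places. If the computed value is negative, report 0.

0.00

c̄ = (9 + 5 + 5 + 7 + 8 + 6 + 8 + 7 + 3 + 6 + 5 + 5 + 4 + 11 + 8 + 4 + 6 + 10 + 6 + 8 + 8) / 21 = 139 / 21 = 6.6190
LCL = c̄ − 3√c̄ = 6.6190 − 3 × 2.5728 = -1.0992 → 0 (cannot be negative)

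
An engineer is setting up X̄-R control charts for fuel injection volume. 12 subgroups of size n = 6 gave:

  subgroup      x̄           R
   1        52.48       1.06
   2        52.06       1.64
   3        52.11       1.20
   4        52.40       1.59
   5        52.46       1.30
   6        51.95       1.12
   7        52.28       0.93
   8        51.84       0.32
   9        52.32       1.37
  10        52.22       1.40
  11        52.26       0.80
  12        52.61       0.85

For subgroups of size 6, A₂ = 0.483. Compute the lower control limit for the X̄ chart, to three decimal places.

X̄̄ = (52.48 + 52.06 + 52.11 + 52.40 + 52.46 + 51.95 + 52.28 + 51.84 + 52.32 + 52.22 + 52.26 + 52.61) / 12 = 626.9900 / 12 = 52.2492
R̄ = (1.06 + 1.64 + 1.20 + 1.59 + 1.30 + 1.12 + 0.93 + 0.32 + 1.37 + 1.40 + 0.80 + 0.85) / 12 = 13.5800 / 12 = 1.1317
LCL = X̄̄ − A₂·R̄ = 52.2492 − 0.483 × 1.1317 = 51.7026

51.703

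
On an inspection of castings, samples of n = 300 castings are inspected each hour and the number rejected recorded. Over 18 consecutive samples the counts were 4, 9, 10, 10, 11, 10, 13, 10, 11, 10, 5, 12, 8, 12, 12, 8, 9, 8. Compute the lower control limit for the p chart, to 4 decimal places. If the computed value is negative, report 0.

p̄ = Σdᵢ / (k·n) = 172 / (18 × 300) = 0.03185
LCL = p̄ − 3·√(p̄(1−p̄)/n) = 0.03185 − 3 × 0.01014 = 0.00144

0.0014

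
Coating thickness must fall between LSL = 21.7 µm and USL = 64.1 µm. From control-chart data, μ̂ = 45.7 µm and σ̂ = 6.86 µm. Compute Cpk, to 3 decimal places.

0.894

Cpu = (USL − μ̂) / (3σ̂) = (64.1 − 45.7) / (3 × 6.86) = 0.8941; Cpl = (μ̂ − LSL) / (3σ̂) = (45.7 − 21.7) / (3 × 6.86) = 1.1662; Cpk = min(Cpu, Cpl) = 0.8941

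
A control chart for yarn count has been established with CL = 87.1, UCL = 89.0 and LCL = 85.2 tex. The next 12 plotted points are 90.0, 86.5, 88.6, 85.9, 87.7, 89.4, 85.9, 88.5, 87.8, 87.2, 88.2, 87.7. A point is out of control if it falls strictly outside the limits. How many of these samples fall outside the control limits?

2

Compare each point to [85.2, 89.0]: sample 1 = 90.0 > UCL; sample 6 = 89.4 > UCL.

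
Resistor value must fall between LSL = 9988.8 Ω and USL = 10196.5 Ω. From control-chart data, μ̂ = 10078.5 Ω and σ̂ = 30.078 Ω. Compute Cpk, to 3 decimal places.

0.994

Cpu = (USL − μ̂) / (3σ̂) = (10196.5 − 10078.5) / (3 × 30.078) = 1.3077; Cpl = (μ̂ − LSL) / (3σ̂) = (10078.5 − 9988.8) / (3 × 30.078) = 0.9941; Cpk = min(Cpu, Cpl) = 0.9941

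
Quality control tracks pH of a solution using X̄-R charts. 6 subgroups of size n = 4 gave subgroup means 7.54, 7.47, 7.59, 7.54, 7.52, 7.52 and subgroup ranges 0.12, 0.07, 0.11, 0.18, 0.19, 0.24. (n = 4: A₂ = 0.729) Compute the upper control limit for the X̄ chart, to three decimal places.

7.641

X̄̄ = (7.54 + 7.47 + 7.59 + 7.54 + 7.52 + 7.52) / 6 = 45.1800 / 6 = 7.5300
R̄ = (0.12 + 0.07 + 0.11 + 0.18 + 0.19 + 0.24) / 6 = 0.9100 / 6 = 0.1517
UCL = X̄̄ + A₂·R̄ = 7.5300 + 0.729 × 0.1517 = 7.6406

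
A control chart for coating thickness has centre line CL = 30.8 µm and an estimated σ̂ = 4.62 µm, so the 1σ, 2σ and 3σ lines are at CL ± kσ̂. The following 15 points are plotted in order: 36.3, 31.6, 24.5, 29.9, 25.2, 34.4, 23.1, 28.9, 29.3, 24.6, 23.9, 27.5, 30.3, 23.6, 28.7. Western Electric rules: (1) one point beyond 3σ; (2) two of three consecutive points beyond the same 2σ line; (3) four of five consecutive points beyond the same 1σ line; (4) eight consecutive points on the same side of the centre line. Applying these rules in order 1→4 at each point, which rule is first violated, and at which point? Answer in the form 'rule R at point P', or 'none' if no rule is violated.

Zone of each point (C = within 1σ̂, B = 1σ̂–2σ̂, A = 2σ̂–3σ̂, * = beyond 3σ̂; sign = side of CL): 1:+B, 2:+C, 3:-B, 4:-C, 5:-B, 6:+C, 7:-B, 8:-C, 9:-C, 10:-B, 11:-B, 12:-C, 13:-C, 14:-B, 15:-C
Rule 4 (eight consecutive points on the same side of the centre line) is satisfied at point 14.

rule 4 at point 14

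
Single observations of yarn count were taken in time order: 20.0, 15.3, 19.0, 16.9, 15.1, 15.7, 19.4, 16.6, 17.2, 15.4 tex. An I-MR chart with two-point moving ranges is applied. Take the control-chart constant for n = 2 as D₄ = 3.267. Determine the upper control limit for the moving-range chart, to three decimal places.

7.913

Moving ranges: 4.7, 3.7, 2.1, 1.8, 0.6, 3.7, 2.8, 0.6, 1.8; M̄R̄ = 21.8000 / 9 = 2.4222
UCL_MR = D₄·M̄R̄ = 3.267 × 2.4222 = 7.9134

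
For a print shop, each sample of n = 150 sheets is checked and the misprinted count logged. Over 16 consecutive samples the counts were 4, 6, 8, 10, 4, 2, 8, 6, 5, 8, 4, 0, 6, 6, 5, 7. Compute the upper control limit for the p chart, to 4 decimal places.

p̄ = Σdᵢ / (k·n) = 89 / (16 × 150) = 0.03708
UCL = p̄ + 3·√(p̄(1−p̄)/n) = 0.03708 + 3 × √(0.03708×0.96292/150) = 0.03708 + 3 × 0.01543 = 0.08337

0.0834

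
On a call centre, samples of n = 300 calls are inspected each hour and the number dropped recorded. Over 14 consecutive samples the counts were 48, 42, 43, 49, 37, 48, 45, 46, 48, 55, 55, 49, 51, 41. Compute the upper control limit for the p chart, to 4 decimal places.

0.2193

p̄ = Σdᵢ / (k·n) = 657 / (14 × 300) = 0.15643
UCL = p̄ + 3·√(p̄(1−p̄)/n) = 0.15643 + 3 × √(0.15643×0.84357/300) = 0.15643 + 3 × 0.02097 = 0.21935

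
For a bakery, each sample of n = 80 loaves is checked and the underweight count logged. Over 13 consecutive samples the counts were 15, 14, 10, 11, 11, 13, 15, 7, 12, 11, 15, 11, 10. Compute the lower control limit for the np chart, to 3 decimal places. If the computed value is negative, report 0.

2.367

p̄ = Σdᵢ / (k·n) = 155 / (13 × 80) = 0.14904
LCL = np̄ − 3·√(np̄(1−p̄)) = 11.9231 − 3 × 3.1853 = 2.3672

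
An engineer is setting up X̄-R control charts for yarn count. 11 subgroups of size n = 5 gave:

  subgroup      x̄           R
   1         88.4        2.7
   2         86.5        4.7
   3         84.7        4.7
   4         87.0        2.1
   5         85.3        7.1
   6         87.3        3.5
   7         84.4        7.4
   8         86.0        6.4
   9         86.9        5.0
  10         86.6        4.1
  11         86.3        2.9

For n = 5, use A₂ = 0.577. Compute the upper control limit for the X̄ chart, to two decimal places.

88.96

X̄̄ = (88.4 + 86.5 + 84.7 + 87.0 + 85.3 + 87.3 + 84.4 + 86.0 + 86.9 + 86.6 + 86.3) / 11 = 949.4000 / 11 = 86.3091
R̄ = (2.7 + 4.7 + 4.7 + 2.1 + 7.1 + 3.5 + 7.4 + 6.4 + 5.0 + 4.1 + 2.9) / 11 = 50.6000 / 11 = 4.6000
UCL = X̄̄ + A₂·R̄ = 86.3091 + 0.577 × 4.6000 = 88.9633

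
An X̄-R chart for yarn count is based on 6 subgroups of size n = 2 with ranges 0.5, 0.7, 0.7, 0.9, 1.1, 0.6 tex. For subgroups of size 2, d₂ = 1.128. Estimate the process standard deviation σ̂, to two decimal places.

0.66

R̄ = (0.5 + 0.7 + 0.7 + 0.9 + 1.1 + 0.6) / 6 = 0.7500
σ̂ = R̄ / d₂ = 0.7500 / 1.128 = 0.6649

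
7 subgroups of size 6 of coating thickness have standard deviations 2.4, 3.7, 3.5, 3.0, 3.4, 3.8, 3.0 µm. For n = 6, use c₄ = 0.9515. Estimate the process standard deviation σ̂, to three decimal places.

3.423

s̄ = (2.4 + 3.7 + 3.5 + 3.0 + 3.4 + 3.8 + 3.0) / 7 = 3.2571
σ̂ = s̄ / c₄ = 3.2571 / 0.9515 = 3.4232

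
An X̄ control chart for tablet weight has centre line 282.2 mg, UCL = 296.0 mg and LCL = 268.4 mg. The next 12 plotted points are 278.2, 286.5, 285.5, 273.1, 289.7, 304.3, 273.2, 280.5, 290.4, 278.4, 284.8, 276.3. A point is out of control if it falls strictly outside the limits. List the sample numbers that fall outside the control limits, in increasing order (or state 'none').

Compare each point to [268.4, 296.0]: sample 6 = 304.3 > UCL.

6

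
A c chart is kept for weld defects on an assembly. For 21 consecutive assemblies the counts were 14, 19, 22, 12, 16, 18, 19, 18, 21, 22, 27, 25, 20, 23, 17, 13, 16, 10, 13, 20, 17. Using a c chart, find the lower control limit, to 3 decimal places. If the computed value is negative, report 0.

c̄ = (14 + 19 + 22 + 12 + 16 + 18 + 19 + 18 + 21 + 22 + 27 + 25 + 20 + 23 + 17 + 13 + 16 + 10 + 13 + 20 + 17) / 21 = 382 / 21 = 18.1905
LCL = c̄ − 3√c̄ = 18.1905 − 3 × 4.2650 = 5.3954

5.395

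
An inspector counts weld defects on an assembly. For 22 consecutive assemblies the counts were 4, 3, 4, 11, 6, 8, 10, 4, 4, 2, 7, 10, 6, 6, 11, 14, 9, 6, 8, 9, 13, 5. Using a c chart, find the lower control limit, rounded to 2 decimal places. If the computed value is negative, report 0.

c̄ = (4 + 3 + 4 + 11 + 6 + 8 + 10 + 4 + 4 + 2 + 7 + 10 + 6 + 6 + 11 + 14 + 9 + 6 + 8 + 9 + 13 + 5) / 22 = 160 / 22 = 7.2727
LCL = c̄ − 3√c̄ = 7.2727 − 3 × 2.6968 = -0.8177 → 0 (cannot be negative)

0.00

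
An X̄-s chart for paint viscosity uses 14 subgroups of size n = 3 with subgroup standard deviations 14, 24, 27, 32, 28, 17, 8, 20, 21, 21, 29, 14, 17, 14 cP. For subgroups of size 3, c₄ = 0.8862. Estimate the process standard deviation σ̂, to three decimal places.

s̄ = (14 + 24 + 27 + 32 + 28 + 17 + 8 + 20 + 21 + 21 + 29 + 14 + 17 + 14) / 14 = 20.4286
σ̂ = s̄ / c₄ = 20.4286 / 0.8862 = 23.0519

23.052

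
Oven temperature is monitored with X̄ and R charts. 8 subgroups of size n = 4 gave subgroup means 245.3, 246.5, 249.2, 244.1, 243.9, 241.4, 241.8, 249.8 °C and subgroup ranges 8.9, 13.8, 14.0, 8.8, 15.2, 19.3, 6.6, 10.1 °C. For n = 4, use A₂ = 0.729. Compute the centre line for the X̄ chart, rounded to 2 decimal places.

X̄̄ = (245.3 + 246.5 + 249.2 + 244.1 + 243.9 + 241.4 + 241.8 + 249.8) / 8 = 1962.0000 / 8 = 245.2500
CL = X̄̄ = 245.2500

245.25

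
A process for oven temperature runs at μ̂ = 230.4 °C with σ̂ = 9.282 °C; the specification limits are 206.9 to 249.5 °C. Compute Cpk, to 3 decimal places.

0.686

Cpu = (USL − μ̂) / (3σ̂) = (249.5 − 230.4) / (3 × 9.282) = 0.6859; Cpl = (μ̂ − LSL) / (3σ̂) = (230.4 − 206.9) / (3 × 9.282) = 0.8439; Cpk = min(Cpu, Cpl) = 0.6859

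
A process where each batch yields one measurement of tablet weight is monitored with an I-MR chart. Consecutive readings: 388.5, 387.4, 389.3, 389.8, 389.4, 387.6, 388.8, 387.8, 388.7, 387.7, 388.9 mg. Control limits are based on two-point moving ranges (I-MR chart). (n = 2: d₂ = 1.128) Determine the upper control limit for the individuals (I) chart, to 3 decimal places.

X̄ = (388.5 + 387.4 + 389.3 + 389.8 + 389.4 + 387.6 + 388.8 + 387.8 + 388.7 + 387.7 + 388.9) / 11 = 388.5364
Moving ranges: 1.1, 1.9, 0.5, 0.4, 1.8, 1.2, 1.0, 0.9, 1.0, 1.2; M̄R̄ = 11.0000 / 10 = 1.1000
UCL = X̄ + 3·M̄R̄/d₂ = 388.5364 + 3 × 1.1000 / 1.128 = 391.4619

391.462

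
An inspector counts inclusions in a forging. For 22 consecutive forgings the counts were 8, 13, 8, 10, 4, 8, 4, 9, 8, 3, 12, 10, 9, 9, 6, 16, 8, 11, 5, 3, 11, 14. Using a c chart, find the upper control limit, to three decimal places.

17.384

c̄ = (8 + 13 + 8 + 10 + 4 + 8 + 4 + 9 + 8 + 3 + 12 + 10 + 9 + 9 + 6 + 16 + 8 + 11 + 5 + 3 + 11 + 14) / 22 = 189 / 22 = 8.5909
UCL = c̄ + 3√c̄ = 8.5909 + 3 × √8.5909 = 8.5909 + 3 × 2.9310 = 17.3840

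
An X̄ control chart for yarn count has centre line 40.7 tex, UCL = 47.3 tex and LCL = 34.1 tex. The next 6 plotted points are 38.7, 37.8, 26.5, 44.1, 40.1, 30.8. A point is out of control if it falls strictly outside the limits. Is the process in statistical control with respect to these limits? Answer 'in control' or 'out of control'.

out of control

Compare each point to [34.1, 47.3]: sample 3 = 26.5 < LCL; sample 6 = 30.8 < LCL.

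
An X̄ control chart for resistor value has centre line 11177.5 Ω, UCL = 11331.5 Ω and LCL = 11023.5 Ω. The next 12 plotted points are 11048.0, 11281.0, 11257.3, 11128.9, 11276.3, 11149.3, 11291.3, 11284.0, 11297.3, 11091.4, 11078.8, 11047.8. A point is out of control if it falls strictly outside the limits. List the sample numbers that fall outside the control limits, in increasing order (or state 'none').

none

All 12 points lie within [11023.5, 11331.5].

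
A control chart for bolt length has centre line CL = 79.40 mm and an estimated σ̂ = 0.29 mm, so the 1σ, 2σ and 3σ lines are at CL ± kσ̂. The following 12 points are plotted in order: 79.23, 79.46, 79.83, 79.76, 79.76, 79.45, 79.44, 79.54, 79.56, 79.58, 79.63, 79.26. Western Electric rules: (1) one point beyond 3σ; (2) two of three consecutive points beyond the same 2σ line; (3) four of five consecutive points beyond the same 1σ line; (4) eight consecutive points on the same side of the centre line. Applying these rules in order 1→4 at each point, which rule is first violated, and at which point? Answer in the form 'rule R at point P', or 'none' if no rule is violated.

Zone of each point (C = within 1σ̂, B = 1σ̂–2σ̂, A = 2σ̂–3σ̂, * = beyond 3σ̂; sign = side of CL): 1:-C, 2:+C, 3:+B, 4:+B, 5:+B, 6:+C, 7:+C, 8:+C, 9:+C, 10:+C, 11:+C, 12:-C
Rule 4 (eight consecutive points on the same side of the centre line) is satisfied at point 9.

rule 4 at point 9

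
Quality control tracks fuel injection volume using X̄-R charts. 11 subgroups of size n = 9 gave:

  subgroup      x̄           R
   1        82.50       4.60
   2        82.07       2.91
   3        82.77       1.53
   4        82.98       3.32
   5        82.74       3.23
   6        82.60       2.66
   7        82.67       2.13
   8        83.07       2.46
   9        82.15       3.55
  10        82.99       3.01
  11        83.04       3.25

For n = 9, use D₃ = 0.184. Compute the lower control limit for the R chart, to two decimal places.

R̄ = (4.60 + 2.91 + 1.53 + 3.32 + 3.23 + 2.66 + 2.13 + 2.46 + 3.55 + 3.01 + 3.25) / 11 = 32.6500 / 11 = 2.9682
LCL_R = D₃·R̄ = 0.184 × 2.9682 = 0.5461

0.55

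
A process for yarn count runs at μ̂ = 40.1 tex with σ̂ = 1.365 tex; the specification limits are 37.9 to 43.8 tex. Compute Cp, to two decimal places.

Cp = (USL − LSL) / (6σ̂) = (43.8 − 37.9) / (6 × 1.365) = 5.9000 / 8.1900 = 0.7204

0.72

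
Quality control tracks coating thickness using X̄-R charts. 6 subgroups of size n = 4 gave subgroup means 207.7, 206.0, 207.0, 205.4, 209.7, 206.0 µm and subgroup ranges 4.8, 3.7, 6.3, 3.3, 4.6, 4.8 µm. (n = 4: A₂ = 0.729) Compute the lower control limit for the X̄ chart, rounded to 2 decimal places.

203.63

X̄̄ = (207.7 + 206.0 + 207.0 + 205.4 + 209.7 + 206.0) / 6 = 1241.8000 / 6 = 206.9667
R̄ = (4.8 + 3.7 + 6.3 + 3.3 + 4.6 + 4.8) / 6 = 27.5000 / 6 = 4.5833
LCL = X̄̄ − A₂·R̄ = 206.9667 − 0.729 × 4.5833 = 203.6254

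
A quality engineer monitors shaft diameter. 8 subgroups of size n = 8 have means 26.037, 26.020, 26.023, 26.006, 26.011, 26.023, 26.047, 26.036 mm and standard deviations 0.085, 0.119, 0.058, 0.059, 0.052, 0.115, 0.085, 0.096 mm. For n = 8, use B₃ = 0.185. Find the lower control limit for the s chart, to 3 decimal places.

0.015

s̄ = (0.085 + 0.119 + 0.058 + 0.059 + 0.052 + 0.115 + 0.085 + 0.096) / 8 = 0.0836
LCL_s = B₃·s̄ = 0.185 × 0.0836 = 0.0155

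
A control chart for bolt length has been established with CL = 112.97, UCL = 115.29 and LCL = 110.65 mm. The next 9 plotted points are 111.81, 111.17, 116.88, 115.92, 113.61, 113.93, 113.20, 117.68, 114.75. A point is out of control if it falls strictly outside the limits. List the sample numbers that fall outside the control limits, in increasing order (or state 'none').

Compare each point to [110.65, 115.29]: sample 3 = 116.88 > UCL; sample 4 = 115.92 > UCL; sample 8 = 117.68 > UCL.

3, 4, 8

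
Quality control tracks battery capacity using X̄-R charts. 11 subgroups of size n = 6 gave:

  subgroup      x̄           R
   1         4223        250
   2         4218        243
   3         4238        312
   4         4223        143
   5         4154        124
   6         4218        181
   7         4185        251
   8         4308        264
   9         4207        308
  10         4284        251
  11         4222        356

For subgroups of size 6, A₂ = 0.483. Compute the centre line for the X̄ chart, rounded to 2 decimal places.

X̄̄ = (4223 + 4218 + 4238 + 4223 + 4154 + 4218 + 4185 + 4308 + 4207 + 4284 + 4222) / 11 = 46480.0000 / 11 = 4225.4545
CL = X̄̄ = 4225.4545

4225.45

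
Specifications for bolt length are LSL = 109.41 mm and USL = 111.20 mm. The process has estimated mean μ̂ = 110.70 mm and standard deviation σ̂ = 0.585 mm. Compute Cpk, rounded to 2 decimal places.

Cpu = (USL − μ̂) / (3σ̂) = (111.20 − 110.70) / (3 × 0.585) = 0.2849; Cpl = (μ̂ − LSL) / (3σ̂) = (110.70 − 109.41) / (3 × 0.585) = 0.7350; Cpk = min(Cpu, Cpl) = 0.2849

0.28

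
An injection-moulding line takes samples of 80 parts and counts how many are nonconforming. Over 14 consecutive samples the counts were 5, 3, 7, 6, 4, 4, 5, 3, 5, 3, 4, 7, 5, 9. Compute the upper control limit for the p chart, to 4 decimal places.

0.1437

p̄ = Σdᵢ / (k·n) = 70 / (14 × 80) = 0.06250
UCL = p̄ + 3·√(p̄(1−p̄)/n) = 0.06250 + 3 × √(0.06250×0.93750/80) = 0.06250 + 3 × 0.02706 = 0.14369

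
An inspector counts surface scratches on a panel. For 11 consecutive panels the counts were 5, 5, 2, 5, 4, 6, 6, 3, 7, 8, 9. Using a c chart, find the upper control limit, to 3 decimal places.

c̄ = (5 + 5 + 2 + 5 + 4 + 6 + 6 + 3 + 7 + 8 + 9) / 11 = 60 / 11 = 5.4545
UCL = c̄ + 3√c̄ = 5.4545 + 3 × √5.4545 = 5.4545 + 3 × 2.3355 = 12.4610

12.461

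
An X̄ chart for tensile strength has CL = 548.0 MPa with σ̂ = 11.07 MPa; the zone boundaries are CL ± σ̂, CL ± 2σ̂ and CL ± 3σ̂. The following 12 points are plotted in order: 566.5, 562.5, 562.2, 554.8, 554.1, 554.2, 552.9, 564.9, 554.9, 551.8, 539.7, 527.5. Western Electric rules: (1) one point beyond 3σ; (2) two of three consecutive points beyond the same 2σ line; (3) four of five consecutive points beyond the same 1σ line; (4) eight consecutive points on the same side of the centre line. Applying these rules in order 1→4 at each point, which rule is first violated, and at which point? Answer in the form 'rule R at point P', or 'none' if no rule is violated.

rule 4 at point 8

Zone of each point (C = within 1σ̂, B = 1σ̂–2σ̂, A = 2σ̂–3σ̂, * = beyond 3σ̂; sign = side of CL): 1:+B, 2:+B, 3:+B, 4:+C, 5:+C, 6:+C, 7:+C, 8:+B, 9:+C, 10:+C, 11:-C, 12:-B
Rule 4 (eight consecutive points on the same side of the centre line) is satisfied at point 8.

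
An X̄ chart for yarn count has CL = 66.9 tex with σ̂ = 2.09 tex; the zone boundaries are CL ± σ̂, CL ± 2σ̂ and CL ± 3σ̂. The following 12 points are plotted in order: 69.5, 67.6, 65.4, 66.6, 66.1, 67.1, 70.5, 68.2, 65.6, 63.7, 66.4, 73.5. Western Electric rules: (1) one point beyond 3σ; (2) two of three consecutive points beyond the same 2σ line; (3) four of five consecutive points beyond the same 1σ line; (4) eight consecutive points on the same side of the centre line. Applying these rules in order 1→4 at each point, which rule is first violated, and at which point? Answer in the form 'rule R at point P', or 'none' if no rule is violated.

rule 1 at point 12

Zone of each point (C = within 1σ̂, B = 1σ̂–2σ̂, A = 2σ̂–3σ̂, * = beyond 3σ̂; sign = side of CL): 1:+B, 2:+C, 3:-C, 4:-C, 5:-C, 6:+C, 7:+B, 8:+C, 9:-C, 10:-B, 11:-C, 12:+*
Rule 1 (one point beyond the 3σ limits) is satisfied at point 12.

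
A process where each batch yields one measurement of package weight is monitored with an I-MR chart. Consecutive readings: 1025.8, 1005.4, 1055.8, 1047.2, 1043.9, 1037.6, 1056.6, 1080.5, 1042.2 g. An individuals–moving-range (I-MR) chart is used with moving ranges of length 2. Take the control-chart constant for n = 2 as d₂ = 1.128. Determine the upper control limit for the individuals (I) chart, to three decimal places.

X̄ = (1025.8 + 1005.4 + 1055.8 + 1047.2 + 1043.9 + 1037.6 + 1056.6 + 1080.5 + 1042.2) / 9 = 1043.8889
Moving ranges: 20.4, 50.4, 8.6, 3.3, 6.3, 19.0, 23.9, 38.3; M̄R̄ = 170.2000 / 8 = 21.2750
UCL = X̄ + 3·M̄R̄/d₂ = 1043.8889 + 3 × 21.2750 / 1.128 = 1100.4713

1100.471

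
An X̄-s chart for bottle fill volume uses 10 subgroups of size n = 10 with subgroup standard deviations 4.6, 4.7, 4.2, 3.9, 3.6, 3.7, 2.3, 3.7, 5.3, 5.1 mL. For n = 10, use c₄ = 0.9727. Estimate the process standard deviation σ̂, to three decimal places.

s̄ = (4.6 + 4.7 + 4.2 + 3.9 + 3.6 + 3.7 + 2.3 + 3.7 + 5.3 + 5.1) / 10 = 4.1100
σ̂ = s̄ / c₄ = 4.1100 / 0.9727 = 4.2254

4.225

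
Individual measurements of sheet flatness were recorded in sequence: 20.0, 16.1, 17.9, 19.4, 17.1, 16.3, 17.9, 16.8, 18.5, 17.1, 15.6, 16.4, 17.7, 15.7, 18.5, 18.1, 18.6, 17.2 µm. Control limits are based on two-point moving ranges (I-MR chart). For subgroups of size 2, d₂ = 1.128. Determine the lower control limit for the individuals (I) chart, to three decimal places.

13.302

X̄ = (20.0 + 16.1 + 17.9 + 19.4 + 17.1 + 16.3 + 17.9 + 16.8 + 18.5 + 17.1 + 15.6 + 16.4 + 17.7 + 15.7 + 18.5 + 18.1 + 18.6 + 17.2) / 18 = 17.4944
Moving ranges: 3.9, 1.8, 1.5, 2.3, 0.8, 1.6, 1.1, 1.7, 1.4, 1.5, 0.8, 1.3, 2.0, 2.8, 0.4, 0.5, 1.4; M̄R̄ = 26.8000 / 17 = 1.5765
LCL = X̄ − 3·M̄R̄/d₂ = 17.4944 − 3 × 1.5765 / 1.128 = 13.3017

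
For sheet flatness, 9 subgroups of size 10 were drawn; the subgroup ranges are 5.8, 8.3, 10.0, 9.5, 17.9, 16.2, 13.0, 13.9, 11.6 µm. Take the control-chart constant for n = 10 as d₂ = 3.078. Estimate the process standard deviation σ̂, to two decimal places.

R̄ = (5.8 + 8.3 + 10.0 + 9.5 + 17.9 + 16.2 + 13.0 + 13.9 + 11.6) / 9 = 11.8000
σ̂ = R̄ / d₂ = 11.8000 / 3.078 = 3.8337

3.83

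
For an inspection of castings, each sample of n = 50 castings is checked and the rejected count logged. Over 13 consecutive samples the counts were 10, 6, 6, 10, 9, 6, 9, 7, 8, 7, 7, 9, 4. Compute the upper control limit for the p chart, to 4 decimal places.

0.3026

p̄ = Σdᵢ / (k·n) = 98 / (13 × 50) = 0.15077
UCL = p̄ + 3·√(p̄(1−p̄)/n) = 0.15077 + 3 × √(0.15077×0.84923/50) = 0.15077 + 3 × 0.05060 = 0.30258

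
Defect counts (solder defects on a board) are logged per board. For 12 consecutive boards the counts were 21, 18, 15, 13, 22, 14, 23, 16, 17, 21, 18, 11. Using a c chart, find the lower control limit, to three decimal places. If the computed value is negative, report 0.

c̄ = (21 + 18 + 15 + 13 + 22 + 14 + 23 + 16 + 17 + 21 + 18 + 11) / 12 = 209 / 12 = 17.4167
LCL = c̄ − 3√c̄ = 17.4167 − 3 × 4.1733 = 4.8967

4.897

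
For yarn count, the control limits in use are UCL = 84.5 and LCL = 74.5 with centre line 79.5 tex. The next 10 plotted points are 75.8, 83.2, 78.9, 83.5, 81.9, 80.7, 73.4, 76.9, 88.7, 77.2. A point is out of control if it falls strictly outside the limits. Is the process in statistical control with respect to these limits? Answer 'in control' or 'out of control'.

Compare each point to [74.5, 84.5]: sample 7 = 73.4 < LCL; sample 9 = 88.7 > UCL.

out of control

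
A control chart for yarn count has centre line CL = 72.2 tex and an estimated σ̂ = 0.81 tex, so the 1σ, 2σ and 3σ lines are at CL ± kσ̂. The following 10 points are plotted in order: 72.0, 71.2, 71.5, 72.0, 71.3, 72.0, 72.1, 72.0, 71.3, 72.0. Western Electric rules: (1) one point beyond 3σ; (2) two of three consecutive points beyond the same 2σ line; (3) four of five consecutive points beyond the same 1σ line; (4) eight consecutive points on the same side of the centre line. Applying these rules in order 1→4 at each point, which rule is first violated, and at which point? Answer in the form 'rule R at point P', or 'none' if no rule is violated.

rule 4 at point 8

Zone of each point (C = within 1σ̂, B = 1σ̂–2σ̂, A = 2σ̂–3σ̂, * = beyond 3σ̂; sign = side of CL): 1:-C, 2:-B, 3:-C, 4:-C, 5:-B, 6:-C, 7:-C, 8:-C, 9:-B, 10:-C
Rule 4 (eight consecutive points on the same side of the centre line) is satisfied at point 8.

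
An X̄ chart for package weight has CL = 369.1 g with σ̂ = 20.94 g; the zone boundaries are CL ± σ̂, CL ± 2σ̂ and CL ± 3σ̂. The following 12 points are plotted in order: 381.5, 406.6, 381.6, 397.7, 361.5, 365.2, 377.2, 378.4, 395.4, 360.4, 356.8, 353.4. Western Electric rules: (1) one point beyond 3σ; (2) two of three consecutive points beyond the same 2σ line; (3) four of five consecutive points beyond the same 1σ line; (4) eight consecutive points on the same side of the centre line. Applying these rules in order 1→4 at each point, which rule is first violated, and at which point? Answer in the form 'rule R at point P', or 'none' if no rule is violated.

none

Zone of each point (C = within 1σ̂, B = 1σ̂–2σ̂, A = 2σ̂–3σ̂, * = beyond 3σ̂; sign = side of CL): 1:+C, 2:+B, 3:+C, 4:+B, 5:-C, 6:-C, 7:+C, 8:+C, 9:+B, 10:-C, 11:-C, 12:-C
No rule fires across all 12 points.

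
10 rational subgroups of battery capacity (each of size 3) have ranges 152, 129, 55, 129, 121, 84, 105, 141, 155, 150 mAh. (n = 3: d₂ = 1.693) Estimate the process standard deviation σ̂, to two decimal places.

R̄ = (152 + 129 + 55 + 129 + 121 + 84 + 105 + 141 + 155 + 150) / 10 = 122.1000
σ̂ = R̄ / d₂ = 122.1000 / 1.693 = 72.1205

72.12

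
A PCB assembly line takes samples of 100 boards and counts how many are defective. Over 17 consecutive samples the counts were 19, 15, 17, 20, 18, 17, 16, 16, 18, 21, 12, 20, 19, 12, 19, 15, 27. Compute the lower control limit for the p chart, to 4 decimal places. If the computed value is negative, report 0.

p̄ = Σdᵢ / (k·n) = 301 / (17 × 100) = 0.17706
LCL = p̄ − 3·√(p̄(1−p̄)/n) = 0.17706 − 3 × 0.03817 = 0.06254

0.0625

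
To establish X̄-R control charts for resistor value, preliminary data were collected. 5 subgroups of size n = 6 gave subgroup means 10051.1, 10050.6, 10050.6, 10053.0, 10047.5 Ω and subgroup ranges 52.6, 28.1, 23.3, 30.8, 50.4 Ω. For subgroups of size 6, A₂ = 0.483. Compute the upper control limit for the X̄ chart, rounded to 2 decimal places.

X̄̄ = (10051.1 + 10050.6 + 10050.6 + 10053.0 + 10047.5) / 5 = 50252.8000 / 5 = 10050.5600
R̄ = (52.6 + 28.1 + 23.3 + 30.8 + 50.4) / 5 = 185.2000 / 5 = 37.0400
UCL = X̄̄ + A₂·R̄ = 10050.5600 + 0.483 × 37.0400 = 10068.4503

10068.45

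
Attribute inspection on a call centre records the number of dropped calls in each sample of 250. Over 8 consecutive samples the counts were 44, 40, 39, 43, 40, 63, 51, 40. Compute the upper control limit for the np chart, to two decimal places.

p̄ = Σdᵢ / (k·n) = 360 / (8 × 250) = 0.18000
UCL = np̄ + 3·√(np̄(1−p̄)) = 45.0000 + 3 × √(45.0000×0.82000) = 45.0000 + 3 × 6.0745 = 63.2236

63.22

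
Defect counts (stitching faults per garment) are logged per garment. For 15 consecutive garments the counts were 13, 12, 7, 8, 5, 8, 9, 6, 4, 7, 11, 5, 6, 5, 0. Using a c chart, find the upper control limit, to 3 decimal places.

c̄ = (13 + 12 + 7 + 8 + 5 + 8 + 9 + 6 + 4 + 7 + 11 + 5 + 6 + 5 + 0) / 15 = 106 / 15 = 7.0667
UCL = c̄ + 3√c̄ = 7.0667 + 3 × √7.0667 = 7.0667 + 3 × 2.6583 = 15.0416

15.042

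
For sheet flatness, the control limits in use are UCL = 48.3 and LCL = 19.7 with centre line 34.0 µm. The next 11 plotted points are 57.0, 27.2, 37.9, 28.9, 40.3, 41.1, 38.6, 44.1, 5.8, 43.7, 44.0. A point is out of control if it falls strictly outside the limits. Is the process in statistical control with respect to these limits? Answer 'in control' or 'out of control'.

out of control

Compare each point to [19.7, 48.3]: sample 1 = 57.0 > UCL; sample 9 = 5.8 < LCL.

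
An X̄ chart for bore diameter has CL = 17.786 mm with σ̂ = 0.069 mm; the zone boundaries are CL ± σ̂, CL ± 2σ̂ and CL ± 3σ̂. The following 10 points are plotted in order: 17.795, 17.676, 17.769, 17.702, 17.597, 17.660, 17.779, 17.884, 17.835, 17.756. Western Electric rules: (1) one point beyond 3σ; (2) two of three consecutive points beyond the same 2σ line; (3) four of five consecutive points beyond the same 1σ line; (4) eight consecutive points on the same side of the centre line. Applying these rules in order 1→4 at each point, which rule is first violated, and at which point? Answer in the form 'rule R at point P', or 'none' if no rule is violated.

Zone of each point (C = within 1σ̂, B = 1σ̂–2σ̂, A = 2σ̂–3σ̂, * = beyond 3σ̂; sign = side of CL): 1:+C, 2:-B, 3:-C, 4:-B, 5:-A, 6:-B, 7:-C, 8:+B, 9:+C, 10:-C
Rule 3 (four of five consecutive points beyond the same 1σ limit) is satisfied at point 6.

rule 3 at point 6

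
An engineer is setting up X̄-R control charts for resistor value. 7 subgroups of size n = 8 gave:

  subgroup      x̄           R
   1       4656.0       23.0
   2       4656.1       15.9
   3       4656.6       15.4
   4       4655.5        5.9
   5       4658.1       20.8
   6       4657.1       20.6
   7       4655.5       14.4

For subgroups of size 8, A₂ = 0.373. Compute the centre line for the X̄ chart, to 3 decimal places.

4656.414

X̄̄ = (4656.0 + 4656.1 + 4656.6 + 4655.5 + 4658.1 + 4657.1 + 4655.5) / 7 = 32594.9000 / 7 = 4656.4143
CL = X̄̄ = 4656.4143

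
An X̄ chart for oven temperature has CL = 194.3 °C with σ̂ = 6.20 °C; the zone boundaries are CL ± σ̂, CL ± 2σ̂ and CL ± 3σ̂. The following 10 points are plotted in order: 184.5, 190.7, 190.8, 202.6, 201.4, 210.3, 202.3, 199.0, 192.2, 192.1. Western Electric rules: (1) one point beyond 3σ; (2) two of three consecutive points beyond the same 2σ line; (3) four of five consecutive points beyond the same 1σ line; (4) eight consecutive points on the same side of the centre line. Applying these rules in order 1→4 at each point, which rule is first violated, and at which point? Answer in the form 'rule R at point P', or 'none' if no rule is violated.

Zone of each point (C = within 1σ̂, B = 1σ̂–2σ̂, A = 2σ̂–3σ̂, * = beyond 3σ̂; sign = side of CL): 1:-B, 2:-C, 3:-C, 4:+B, 5:+B, 6:+A, 7:+B, 8:+C, 9:-C, 10:-C
Rule 3 (four of five consecutive points beyond the same 1σ limit) is satisfied at point 7.

rule 3 at point 7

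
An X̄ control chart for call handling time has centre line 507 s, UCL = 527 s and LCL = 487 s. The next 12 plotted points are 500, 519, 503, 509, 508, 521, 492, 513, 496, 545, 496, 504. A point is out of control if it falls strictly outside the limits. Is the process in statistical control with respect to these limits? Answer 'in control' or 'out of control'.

Compare each point to [487, 527]: sample 10 = 545 > UCL.

out of control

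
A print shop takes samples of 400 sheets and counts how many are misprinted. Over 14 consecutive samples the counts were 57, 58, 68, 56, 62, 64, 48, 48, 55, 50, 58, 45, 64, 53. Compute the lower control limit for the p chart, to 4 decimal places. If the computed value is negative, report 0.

0.0883

p̄ = Σdᵢ / (k·n) = 786 / (14 × 400) = 0.14036
LCL = p̄ − 3·√(p̄(1−p̄)/n) = 0.14036 − 3 × 0.01737 = 0.08825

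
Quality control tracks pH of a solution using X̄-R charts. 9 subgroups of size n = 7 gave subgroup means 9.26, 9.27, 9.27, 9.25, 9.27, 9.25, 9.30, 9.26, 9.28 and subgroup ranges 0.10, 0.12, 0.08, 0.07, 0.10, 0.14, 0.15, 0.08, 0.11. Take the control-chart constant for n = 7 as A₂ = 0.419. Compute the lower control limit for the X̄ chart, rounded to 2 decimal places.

9.22

X̄̄ = (9.26 + 9.27 + 9.27 + 9.25 + 9.27 + 9.25 + 9.30 + 9.26 + 9.28) / 9 = 83.4100 / 9 = 9.2678
R̄ = (0.10 + 0.12 + 0.08 + 0.07 + 0.10 + 0.14 + 0.15 + 0.08 + 0.11) / 9 = 0.9500 / 9 = 0.1056
LCL = X̄̄ − A₂·R̄ = 9.2678 − 0.419 × 0.1056 = 9.2235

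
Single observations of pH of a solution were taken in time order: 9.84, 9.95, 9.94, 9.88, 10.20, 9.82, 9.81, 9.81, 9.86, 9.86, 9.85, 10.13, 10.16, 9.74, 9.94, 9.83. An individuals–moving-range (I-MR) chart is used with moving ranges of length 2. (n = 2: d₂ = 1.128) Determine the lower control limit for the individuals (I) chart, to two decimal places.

X̄ = (9.84 + 9.95 + 9.94 + 9.88 + 10.20 + 9.82 + 9.81 + 9.81 + 9.86 + 9.86 + 9.85 + 10.13 + 10.16 + 9.74 + 9.94 + 9.83) / 16 = 9.9138
Moving ranges: 0.11, 0.01, 0.06, 0.32, 0.38, 0.01, 0.00, 0.05, 0.00, 0.01, 0.28, 0.03, 0.42, 0.20, 0.11; M̄R̄ = 1.9900 / 15 = 0.1327
LCL = X̄ − 3·M̄R̄/d₂ = 9.9138 − 3 × 0.1327 / 1.128 = 9.5609

9.56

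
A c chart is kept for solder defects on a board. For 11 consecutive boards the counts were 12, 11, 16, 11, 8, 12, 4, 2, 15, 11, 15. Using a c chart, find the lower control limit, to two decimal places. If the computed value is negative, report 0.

0.85

c̄ = (12 + 11 + 16 + 11 + 8 + 12 + 4 + 2 + 15 + 11 + 15) / 11 = 117 / 11 = 10.6364
LCL = c̄ − 3√c̄ = 10.6364 − 3 × 3.2613 = 0.8523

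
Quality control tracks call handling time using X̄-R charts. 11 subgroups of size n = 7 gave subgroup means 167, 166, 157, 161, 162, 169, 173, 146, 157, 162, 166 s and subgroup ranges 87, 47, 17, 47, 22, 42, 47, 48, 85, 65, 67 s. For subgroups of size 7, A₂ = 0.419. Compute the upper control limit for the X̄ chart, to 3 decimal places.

X̄̄ = (167 + 166 + 157 + 161 + 162 + 169 + 173 + 146 + 157 + 162 + 166) / 11 = 1786.0000 / 11 = 162.3636
R̄ = (87 + 47 + 17 + 47 + 22 + 42 + 47 + 48 + 85 + 65 + 67) / 11 = 574.0000 / 11 = 52.1818
UCL = X̄̄ + A₂·R̄ = 162.3636 + 0.419 × 52.1818 = 184.2278

184.228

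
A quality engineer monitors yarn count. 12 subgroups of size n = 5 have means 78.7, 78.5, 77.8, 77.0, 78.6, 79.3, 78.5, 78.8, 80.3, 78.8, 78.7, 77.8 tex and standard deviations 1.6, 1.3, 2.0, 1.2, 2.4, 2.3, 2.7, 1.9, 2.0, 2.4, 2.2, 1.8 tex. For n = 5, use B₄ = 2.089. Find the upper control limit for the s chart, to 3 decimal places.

4.143

s̄ = (1.6 + 1.3 + 2.0 + 1.2 + 2.4 + 2.3 + 2.7 + 1.9 + 2.0 + 2.4 + 2.2 + 1.8) / 12 = 1.9833
UCL_s = B₄·s̄ = 2.089 × 1.9833 = 4.1432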